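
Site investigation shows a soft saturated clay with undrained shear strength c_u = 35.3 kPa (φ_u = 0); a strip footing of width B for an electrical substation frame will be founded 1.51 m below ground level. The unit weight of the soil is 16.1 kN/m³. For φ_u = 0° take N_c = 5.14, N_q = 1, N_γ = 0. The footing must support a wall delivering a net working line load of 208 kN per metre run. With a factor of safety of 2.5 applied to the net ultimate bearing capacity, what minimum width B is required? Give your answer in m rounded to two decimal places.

B = 2.87 m

Effective surcharge at the founding depth q = γ·D_f = 16.1 × 1.51 = 24.311 kPa.
q_ult = c·N_c + q·N_q
     = 35.3 × 5.14 + 24.311 × 1
     = 181.44 + 24.311 = 205.75 kPa.
For φ = 0 the ½γBN_γ term vanishes, so q_ult is independent of B. q_net = 205.75 − 24.311 = 181.44 kPa; q_all(net) = 181.44/2.5 = 72.577 kPa.
Required width B = w / q_all(net) = 208 / 72.577 = 2.866 m.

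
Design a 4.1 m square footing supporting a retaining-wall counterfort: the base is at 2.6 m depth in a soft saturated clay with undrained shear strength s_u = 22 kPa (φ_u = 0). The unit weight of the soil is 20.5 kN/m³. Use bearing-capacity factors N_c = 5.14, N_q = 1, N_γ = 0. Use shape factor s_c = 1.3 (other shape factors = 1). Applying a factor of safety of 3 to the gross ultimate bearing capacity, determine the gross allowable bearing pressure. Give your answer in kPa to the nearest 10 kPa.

q = γ·D_f = 20.5 × 2.6 = 53.3 kPa.
c·N_c·s_c = 22 × 5.14 × 1.3 = 147 kPa
q·N_q = 53.3 × 1 = 53.3 kPa
q_ult = 147 + 53.3 = 200.3 kPa.
q_all = q_ult / FS = 200.3 / 3 = 66.768 kPa.

q_all ≈ 70 kPa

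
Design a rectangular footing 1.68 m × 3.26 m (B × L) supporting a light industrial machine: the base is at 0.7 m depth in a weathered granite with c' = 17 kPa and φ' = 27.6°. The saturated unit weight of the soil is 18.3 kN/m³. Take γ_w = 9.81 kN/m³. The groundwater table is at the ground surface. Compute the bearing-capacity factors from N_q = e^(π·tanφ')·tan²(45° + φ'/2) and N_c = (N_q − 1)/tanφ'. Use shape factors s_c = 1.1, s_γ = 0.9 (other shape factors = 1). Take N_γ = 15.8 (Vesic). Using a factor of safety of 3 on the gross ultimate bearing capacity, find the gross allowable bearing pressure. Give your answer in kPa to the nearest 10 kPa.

N_q = e^(π·tan27.6°)·tan²(58.8°) = 14.09; N_c = (N_q − 1)/tanφ' = 25.04.
γ' = 18.3 − 9.81 = 8.49 kN/m³ (submerged throughout). q = 8.49 × 0.7 = 5.943 kPa; the same γ' applies in the ½γBN_γ term.
c·N_c·s_c = 17 × 25.037 × 1.1 = 468.19 kPa
q·N_q = 5.943 × 14.089 = 83.73 kPa
0.5·γ·B·N_γ·s_γ = 0.5 × 8.49 × 1.68 × 15.8 × 0.9 = 101.41 kPa
q_ult = 468.19 + 83.73 + 101.41 = 653.33 kPa.
q_all = 653.33 / 3 = 217.78 kPa.

q_all ≈ 220 kPa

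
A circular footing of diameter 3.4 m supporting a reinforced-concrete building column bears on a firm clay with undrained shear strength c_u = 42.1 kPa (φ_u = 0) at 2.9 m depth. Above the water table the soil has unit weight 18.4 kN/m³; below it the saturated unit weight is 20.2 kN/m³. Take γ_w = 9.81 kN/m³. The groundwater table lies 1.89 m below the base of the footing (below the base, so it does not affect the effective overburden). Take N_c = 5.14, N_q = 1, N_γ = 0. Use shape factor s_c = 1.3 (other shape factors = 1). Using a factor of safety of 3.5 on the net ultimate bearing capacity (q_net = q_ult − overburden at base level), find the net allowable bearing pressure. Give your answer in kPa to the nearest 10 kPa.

q_all(net) ≈ 80 kPa

Effective surcharge at the founding depth q = γ·D_f = 18.4 × 2.9 = 53.36 kPa.
q_ult = c·N_c·s_c + q·N_q
     = 42.1 × 5.14 × 1.3 + 53.36 × 1
     = 281.31 + 53.36 = 334.67 kPa.
q_net = 334.67 − 53.36 = 281.31 kPa.
q_all(net) = 281.31 / 3.5 = 80.375 kPa.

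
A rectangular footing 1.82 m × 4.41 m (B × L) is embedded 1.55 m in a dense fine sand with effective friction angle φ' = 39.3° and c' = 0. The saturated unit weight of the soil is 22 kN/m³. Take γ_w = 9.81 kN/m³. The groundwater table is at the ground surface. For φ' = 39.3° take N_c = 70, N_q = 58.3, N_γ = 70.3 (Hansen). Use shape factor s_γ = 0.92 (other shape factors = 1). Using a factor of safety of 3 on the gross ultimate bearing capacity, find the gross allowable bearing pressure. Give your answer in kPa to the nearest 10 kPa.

With the water table at the surface the whole profile is submerged: γ' = 22 − 9.81 = 12.19 kN/m³, so q = γ'·D_f = 18.895 kPa; the same γ' applies in the ½γBN_γ term.
q_ult = q·N_q + 0.5·γ·B·N_γ·s_γ
     = 18.895 × 58.3 + 0.5 × 12.19 × 1.82 × 70.3 × 0.92
     = 1101.5 + 717.44 = 1819 kPa.
q_all = 1819 / 3 = 606.33 kPa.

q_all ≈ 610 kPa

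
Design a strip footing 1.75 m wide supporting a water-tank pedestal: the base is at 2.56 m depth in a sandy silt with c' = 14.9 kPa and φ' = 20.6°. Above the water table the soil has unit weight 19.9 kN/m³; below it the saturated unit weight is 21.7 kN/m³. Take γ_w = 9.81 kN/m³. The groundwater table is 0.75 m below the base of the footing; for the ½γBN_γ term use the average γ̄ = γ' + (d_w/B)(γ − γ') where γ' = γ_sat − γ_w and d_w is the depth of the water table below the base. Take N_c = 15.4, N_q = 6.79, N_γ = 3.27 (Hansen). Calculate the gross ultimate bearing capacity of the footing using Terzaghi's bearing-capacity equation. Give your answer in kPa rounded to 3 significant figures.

q = γ·D_f = 19.9 × 2.56 = 50.944 kPa.
γ' = 11.89 kN/m³; averaging over the depth B below the base, γ̄ = γ' + (d_w/B)(γ − γ') = 15.323 kN/m³.
c·N_c = 14.9 × 15.4 = 229.46 kPa
q·N_q = 50.944 × 6.79 = 345.91 kPa
0.5·γ·B·N_γ = 0.5 × 15.323 × 1.75 × 3.27 = 43.843 kPa
q_ult = 229.46 + 345.91 + 43.843 = 619.21 kPa.

q_ult ≈ 619 kPa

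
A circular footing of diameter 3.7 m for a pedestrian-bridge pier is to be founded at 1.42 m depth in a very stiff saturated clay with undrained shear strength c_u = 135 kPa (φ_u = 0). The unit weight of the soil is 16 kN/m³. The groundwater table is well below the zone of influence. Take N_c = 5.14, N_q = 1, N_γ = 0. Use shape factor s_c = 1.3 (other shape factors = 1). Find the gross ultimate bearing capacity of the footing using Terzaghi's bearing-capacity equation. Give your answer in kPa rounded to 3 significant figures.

q_ult ≈ 925 kPa

Overburden at base level: q = 16 × 1.42 = 22.72 kPa.
Cohesion term c·N_c·s_c = 135 × 5.14 × 1.3 = 902.07 kPa; surcharge term q·N_q = 22.72 × 1 = 22.72 kPa.
q_ult = 902.07 + 22.72 = 924.79 kPa.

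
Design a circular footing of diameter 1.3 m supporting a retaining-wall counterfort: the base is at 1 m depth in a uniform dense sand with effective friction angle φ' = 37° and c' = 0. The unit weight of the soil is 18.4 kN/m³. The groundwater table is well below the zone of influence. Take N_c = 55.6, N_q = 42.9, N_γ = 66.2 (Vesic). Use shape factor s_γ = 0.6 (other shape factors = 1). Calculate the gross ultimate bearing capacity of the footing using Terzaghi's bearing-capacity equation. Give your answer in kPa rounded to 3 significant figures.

Effective surcharge at the founding depth q = γ·D_f = 18.4 × 1 = 18.4 kPa.
q_ult = q·N_q + 0.5·γ·B·N_γ·s_γ
     = 18.4 × 42.9 + 0.5 × 18.4 × 1.3 × 66.2 × 0.6
     = 789.36 + 475.05 = 1264.4 kPa.

q_ult ≈ 1260 kPa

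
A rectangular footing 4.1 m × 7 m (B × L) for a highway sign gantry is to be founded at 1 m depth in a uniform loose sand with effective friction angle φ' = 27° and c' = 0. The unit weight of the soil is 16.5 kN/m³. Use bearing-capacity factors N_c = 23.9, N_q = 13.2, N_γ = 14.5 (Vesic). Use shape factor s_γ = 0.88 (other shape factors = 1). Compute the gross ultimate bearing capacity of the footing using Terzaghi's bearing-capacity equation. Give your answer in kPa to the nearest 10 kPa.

Effective surcharge at the founding depth q = γ·D_f = 16.5 × 1 = 16.5 kPa.
q_ult = q·N_q + 0.5·γ·B·N_γ·s_γ
     = 16.5 × 13.2 + 0.5 × 16.5 × 4.1 × 14.5 × 0.88
     = 217.8 + 431.61 = 649.41 kPa.

q_ult ≈ 650 kPa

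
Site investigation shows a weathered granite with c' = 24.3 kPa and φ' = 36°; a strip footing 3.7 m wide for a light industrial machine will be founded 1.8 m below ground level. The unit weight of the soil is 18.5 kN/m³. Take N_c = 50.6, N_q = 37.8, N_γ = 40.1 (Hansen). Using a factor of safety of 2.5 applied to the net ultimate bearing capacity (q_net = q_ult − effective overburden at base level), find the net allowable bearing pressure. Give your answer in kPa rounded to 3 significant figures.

q = γ·D_f = 18.5 × 1.8 = 33.3 kPa.
c·N_c = 24.3 × 50.6 = 1229.6 kPa
q·N_q = 33.3 × 37.8 = 1258.7 kPa
0.5·γ·B·N_γ = 0.5 × 18.5 × 3.7 × 40.1 = 1372.4 kPa
q_ult = 1229.6 + 1258.7 + 1372.4 = 3860.7 kPa.
Net ultimate: q_net = 3860.7 − 33.3 = 3827.4 kPa.
q_all(net) = 3827.4 / 2.5 = 1531 kPa.

q_all(net) ≈ 1530 kPa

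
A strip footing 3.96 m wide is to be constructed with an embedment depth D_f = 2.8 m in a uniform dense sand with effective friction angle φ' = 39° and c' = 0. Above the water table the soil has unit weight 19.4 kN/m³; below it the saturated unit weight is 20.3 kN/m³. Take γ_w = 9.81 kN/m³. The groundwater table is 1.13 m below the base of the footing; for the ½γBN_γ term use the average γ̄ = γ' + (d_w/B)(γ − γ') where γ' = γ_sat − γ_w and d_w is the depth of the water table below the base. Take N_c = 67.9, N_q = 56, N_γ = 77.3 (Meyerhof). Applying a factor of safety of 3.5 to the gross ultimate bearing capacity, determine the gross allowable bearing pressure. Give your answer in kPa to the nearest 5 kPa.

Overburden at base level: q = 19.4 × 2.8 = 54.32 kPa.
The water table is 1.13 m below the base (< B = 3.96 m), so the ½γBN_γ term uses γ̄ = γ' + (d_w/B)(γ − γ') = 10.49 + (1.13/3.96)(19.4 − 10.49) = 13.032 kN/m³.
Surcharge term q·N_q = 54.32 × 56 = 3041.9 kPa; self-weight term 0.5·γ·B·N_γ = 0.5 × 13.032 × 3.96 × 77.3 = 1994.7 kPa.
q_ult = 3041.9 + 1994.7 = 5036.6 kPa.
q_all = q_ult / FS = 5036.6 / 3.5 = 1439 kPa.

q_all ≈ 1440 kPa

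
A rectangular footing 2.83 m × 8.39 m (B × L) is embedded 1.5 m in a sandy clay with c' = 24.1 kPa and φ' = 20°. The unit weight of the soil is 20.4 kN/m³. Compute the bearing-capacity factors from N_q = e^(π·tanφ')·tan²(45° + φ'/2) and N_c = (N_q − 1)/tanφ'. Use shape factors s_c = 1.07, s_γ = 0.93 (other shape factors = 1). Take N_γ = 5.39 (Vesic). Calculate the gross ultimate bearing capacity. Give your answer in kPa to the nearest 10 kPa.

q_ult ≈ 720 kPa

tan20° = 0.364, so N_q = e^(π×0.364)·tan²(55°) = 3.138 × 2.04 = 6.4.
N_c = (6.4 − 1)/tan20° = 14.83.
Overburden at base level: q = 20.4 × 1.5 = 30.6 kPa.
Cohesion term c·N_c·s_c = 24.1 × 14.835 × 1.07 = 382.54 kPa; surcharge term q·N_q = 30.6 × 6.3994 = 195.82 kPa; self-weight term 0.5·γ·B·N_γ·s_γ = 0.5 × 20.4 × 2.83 × 5.39 × 0.93 = 144.7 kPa.
q_ult = 382.54 + 195.82 + 144.7 = 723.06 kPa.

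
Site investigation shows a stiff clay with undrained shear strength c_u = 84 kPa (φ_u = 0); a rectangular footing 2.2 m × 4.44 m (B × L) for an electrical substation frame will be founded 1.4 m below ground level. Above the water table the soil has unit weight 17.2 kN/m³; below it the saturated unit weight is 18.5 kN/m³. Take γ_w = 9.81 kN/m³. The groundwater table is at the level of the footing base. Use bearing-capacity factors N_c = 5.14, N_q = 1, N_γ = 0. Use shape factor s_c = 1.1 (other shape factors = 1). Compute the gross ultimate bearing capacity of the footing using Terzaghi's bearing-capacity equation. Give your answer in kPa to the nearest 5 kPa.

Overburden at base level: q = 17.2 × 1.4 = 24.08 kPa.
Cohesion term c·N_c·s_c = 84 × 5.14 × 1.1 = 474.94 kPa; surcharge term q·N_q = 24.08 × 1 = 24.08 kPa.
q_ult = 474.94 + 24.08 = 499.02 kPa.

q_ult ≈ 500 kPa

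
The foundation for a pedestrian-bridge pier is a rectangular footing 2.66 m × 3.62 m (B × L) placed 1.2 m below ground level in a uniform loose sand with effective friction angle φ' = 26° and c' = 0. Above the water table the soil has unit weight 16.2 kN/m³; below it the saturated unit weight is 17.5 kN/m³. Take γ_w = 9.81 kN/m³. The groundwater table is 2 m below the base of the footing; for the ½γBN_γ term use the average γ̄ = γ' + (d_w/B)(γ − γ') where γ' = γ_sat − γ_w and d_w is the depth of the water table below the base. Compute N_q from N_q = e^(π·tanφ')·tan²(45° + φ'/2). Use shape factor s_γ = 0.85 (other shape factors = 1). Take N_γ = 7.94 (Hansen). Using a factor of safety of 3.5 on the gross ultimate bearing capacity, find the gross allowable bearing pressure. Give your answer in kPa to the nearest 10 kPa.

N_q = e^(π·tan26°)·tan²(58°) = 11.85.
Effective surcharge at the founding depth q = γ·D_f = 16.2 × 1.2 = 19.44 kPa.
With d_w = 2 m < B, γ̄ = 7.69 + (2/2.66) × (16.2 − 7.69) = 14.088 kN/m³.
q_ult = q·N_q + 0.5·γ·B·N_γ·s_γ
     = 19.44 × 11.854 + 0.5 × 14.088 × 2.66 × 7.94 × 0.85
     = 230.45 + 126.46 = 356.91 kPa.
q_all = 356.91 / 3.5 = 101.97 kPa.

q_all ≈ 100 kPa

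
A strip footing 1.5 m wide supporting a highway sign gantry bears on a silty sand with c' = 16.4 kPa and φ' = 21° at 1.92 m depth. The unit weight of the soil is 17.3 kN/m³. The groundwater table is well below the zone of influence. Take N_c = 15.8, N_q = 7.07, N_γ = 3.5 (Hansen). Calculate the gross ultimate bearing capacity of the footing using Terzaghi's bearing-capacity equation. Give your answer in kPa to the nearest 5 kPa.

Overburden at base level: q = 17.3 × 1.92 = 33.216 kPa.
Cohesion term c·N_c = 16.4 × 15.8 = 259.12 kPa; surcharge term q·N_q = 33.216 × 7.07 = 234.84 kPa; self-weight term 0.5·γ·B·N_γ = 0.5 × 17.3 × 1.5 × 3.5 = 45.413 kPa.
q_ult = 259.12 + 234.84 + 45.413 = 539.37 kPa.

q_ult ≈ 540 kPa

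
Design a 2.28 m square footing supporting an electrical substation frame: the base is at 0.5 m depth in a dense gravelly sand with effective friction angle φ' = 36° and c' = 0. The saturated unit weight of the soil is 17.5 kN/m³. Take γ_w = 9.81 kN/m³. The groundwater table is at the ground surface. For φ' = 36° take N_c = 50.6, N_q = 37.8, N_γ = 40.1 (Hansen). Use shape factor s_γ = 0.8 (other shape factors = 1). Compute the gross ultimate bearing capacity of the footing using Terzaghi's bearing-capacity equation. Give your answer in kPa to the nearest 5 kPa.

With the water table at the surface the whole profile is submerged: γ' = 17.5 − 9.81 = 7.69 kN/m³, so q = γ'·D_f = 3.845 kPa; the same γ' applies in the ½γBN_γ term.
q_ult = q·N_q + 0.5·γ·B·N_γ·s_γ
     = 3.845 × 37.8 + 0.5 × 7.69 × 2.28 × 40.1 × 0.8
     = 145.34 + 281.23 = 426.57 kPa.

q_ult ≈ 425 kPa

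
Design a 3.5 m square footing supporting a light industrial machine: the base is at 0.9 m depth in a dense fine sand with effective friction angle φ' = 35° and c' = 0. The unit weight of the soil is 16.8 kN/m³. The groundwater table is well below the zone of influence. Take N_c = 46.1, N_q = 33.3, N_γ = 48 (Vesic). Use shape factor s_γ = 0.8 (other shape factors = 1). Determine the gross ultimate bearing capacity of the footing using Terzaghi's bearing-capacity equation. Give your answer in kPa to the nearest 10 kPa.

q_ult ≈ 1630 kPa

q = γ·D_f = 16.8 × 0.9 = 15.12 kPa.
q·N_q = 15.12 × 33.3 = 503.5 kPa
0.5·γ·B·N_γ·s_γ = 0.5 × 16.8 × 3.5 × 48 × 0.8 = 1129 kPa
q_ult = 503.5 + 1129 = 1632.5 kPa.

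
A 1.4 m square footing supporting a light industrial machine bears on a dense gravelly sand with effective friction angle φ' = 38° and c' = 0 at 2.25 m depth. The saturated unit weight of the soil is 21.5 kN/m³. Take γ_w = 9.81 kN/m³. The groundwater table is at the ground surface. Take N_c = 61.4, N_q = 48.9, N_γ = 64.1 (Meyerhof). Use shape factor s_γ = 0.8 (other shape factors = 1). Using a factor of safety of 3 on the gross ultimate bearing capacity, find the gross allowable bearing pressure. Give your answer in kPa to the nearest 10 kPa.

With the water table at the surface the whole profile is submerged: γ' = 21.5 − 9.81 = 11.69 kN/m³, so q = γ'·D_f = 26.302 kPa; the same γ' applies in the ½γBN_γ term.
q_ult = q·N_q + 0.5·γ·B·N_γ·s_γ
     = 26.302 × 48.9 + 0.5 × 11.69 × 1.4 × 64.1 × 0.8
     = 1286.2 + 419.62 = 1705.8 kPa.
q_all = 1705.8 / 3 = 568.61 kPa.

q_all ≈ 570 kPa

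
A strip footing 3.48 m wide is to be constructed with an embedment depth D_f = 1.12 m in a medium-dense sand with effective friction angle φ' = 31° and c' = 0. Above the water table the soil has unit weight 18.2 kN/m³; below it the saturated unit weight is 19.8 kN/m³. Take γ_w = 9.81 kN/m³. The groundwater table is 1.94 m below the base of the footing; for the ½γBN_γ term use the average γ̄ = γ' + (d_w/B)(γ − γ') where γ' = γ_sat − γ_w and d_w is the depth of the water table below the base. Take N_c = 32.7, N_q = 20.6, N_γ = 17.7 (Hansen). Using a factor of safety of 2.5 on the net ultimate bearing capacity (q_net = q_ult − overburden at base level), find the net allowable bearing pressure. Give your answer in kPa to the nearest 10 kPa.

q_all(net) ≈ 340 kPa

Effective surcharge at the founding depth q = γ·D_f = 18.2 × 1.12 = 20.384 kPa.
With d_w = 1.94 m < B, γ̄ = 9.99 + (1.94/3.48) × (18.2 − 9.99) = 14.567 kN/m³.
q_ult = q·N_q + 0.5·γ·B·N_γ
     = 20.384 × 20.6 + 0.5 × 14.567 × 3.48 × 17.7
     = 419.91 + 448.63 = 868.54 kPa.
q_net = 868.54 − 20.384 = 848.16 kPa.
q_all(net) = 848.16 / 2.5 = 339.26 kPa.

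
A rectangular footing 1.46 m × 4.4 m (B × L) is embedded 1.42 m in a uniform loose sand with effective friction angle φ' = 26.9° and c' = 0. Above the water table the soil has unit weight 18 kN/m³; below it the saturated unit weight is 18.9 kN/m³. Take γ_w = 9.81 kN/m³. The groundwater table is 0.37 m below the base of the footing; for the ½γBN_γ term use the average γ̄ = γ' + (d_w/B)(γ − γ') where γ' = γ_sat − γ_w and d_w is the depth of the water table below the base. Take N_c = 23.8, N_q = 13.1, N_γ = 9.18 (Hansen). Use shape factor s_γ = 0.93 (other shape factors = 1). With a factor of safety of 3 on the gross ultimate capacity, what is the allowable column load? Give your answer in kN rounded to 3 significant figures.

P_all ≈ 868 kN

q = γ·D_f = 18 × 1.42 = 25.56 kPa.
γ' = 9.09 kN/m³; averaging over the depth B below the base, γ̄ = γ' + (d_w/B)(γ − γ') = 11.348 kN/m³.
q·N_q = 25.56 × 13.1 = 334.84 kPa
0.5·γ·B·N_γ·s_γ = 0.5 × 11.348 × 1.46 × 9.18 × 0.93 = 70.724 kPa
q_ult = 334.84 + 70.724 = 405.56 kPa.
Gross allowable pressure q_all = 405.56 / 3 = 135.19 kPa.
Footing area = 6.424 m², so allowable column load = 135.19 × 6.424 = 868.44 kN.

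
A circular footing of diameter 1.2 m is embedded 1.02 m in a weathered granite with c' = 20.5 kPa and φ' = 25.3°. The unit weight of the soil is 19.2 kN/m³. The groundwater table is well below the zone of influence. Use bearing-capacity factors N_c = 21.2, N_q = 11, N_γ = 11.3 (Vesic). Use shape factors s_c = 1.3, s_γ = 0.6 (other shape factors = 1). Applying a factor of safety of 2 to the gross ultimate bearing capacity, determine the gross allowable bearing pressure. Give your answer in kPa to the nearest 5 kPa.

q = γ·D_f = 19.2 × 1.02 = 19.584 kPa.
c·N_c·s_c = 20.5 × 21.2 × 1.3 = 564.98 kPa
q·N_q = 19.584 × 11 = 215.42 kPa
0.5·γ·B·N_γ·s_γ = 0.5 × 19.2 × 1.2 × 11.3 × 0.6 = 78.106 kPa
q_ult = 564.98 + 215.42 + 78.106 = 858.51 kPa.
q_all = q_ult / FS = 858.51 / 2 = 429.25 kPa.

q_all ≈ 430 kPa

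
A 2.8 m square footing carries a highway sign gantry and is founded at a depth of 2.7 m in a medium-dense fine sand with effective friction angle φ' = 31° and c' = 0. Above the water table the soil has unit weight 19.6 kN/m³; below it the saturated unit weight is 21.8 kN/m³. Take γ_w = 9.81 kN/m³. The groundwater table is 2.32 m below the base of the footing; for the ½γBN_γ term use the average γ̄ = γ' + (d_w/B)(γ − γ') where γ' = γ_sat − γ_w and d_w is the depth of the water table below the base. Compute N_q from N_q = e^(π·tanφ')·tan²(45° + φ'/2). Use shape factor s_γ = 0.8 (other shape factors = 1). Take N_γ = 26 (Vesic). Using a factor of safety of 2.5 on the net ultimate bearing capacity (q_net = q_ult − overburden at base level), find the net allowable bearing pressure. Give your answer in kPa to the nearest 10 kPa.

q_all(net) ≈ 630 kPa

N_q = e^(π·tan31°)·tan²(60.5°) = 20.63.
q = γ·D_f = 19.6 × 2.7 = 52.92 kPa.
γ' = 11.99 kN/m³; averaging over the depth B below the base, γ̄ = γ' + (d_w/B)(γ − γ') = 18.295 kN/m³.
q·N_q = 52.92 × 20.631 = 1091.8 kPa
0.5·γ·B·N_γ·s_γ = 0.5 × 18.295 × 2.8 × 26 × 0.8 = 532.76 kPa
q_ult = 1091.8 + 532.76 = 1624.5 kPa.
q_net = 1624.5 − 52.92 = 1571.6 kPa.
q_all(net) = 1571.6 / 2.5 = 628.65 kPa.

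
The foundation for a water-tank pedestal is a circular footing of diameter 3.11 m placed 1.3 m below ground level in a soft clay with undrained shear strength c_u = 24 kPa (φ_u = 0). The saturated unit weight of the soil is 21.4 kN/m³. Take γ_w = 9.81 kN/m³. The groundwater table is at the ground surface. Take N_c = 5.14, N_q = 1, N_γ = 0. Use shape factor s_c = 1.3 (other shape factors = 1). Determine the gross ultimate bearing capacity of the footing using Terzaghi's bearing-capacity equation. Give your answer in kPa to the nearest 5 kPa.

With the water table at the surface the whole profile is submerged: γ' = 21.4 − 9.81 = 11.59 kN/m³, so q = γ'·D_f = 15.067 kPa.
q_ult = c·N_c·s_c + q·N_q
     = 24 × 5.14 × 1.3 + 15.067 × 1
     = 160.37 + 15.067 = 175.44 kPa.

q_ult ≈ 175 kPa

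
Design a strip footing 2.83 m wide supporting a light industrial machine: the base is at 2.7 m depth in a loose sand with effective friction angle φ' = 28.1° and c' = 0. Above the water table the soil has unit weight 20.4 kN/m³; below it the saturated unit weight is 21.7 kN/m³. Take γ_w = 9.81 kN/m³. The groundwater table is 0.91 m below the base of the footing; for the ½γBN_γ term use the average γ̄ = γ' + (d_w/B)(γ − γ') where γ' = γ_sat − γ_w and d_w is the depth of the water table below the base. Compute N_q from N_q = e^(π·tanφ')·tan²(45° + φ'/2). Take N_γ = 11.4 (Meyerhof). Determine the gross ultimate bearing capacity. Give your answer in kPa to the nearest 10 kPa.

q_ult ≈ 1060 kPa

tan28.1° = 0.534, so N_q = e^(π×0.534)·tan²(59.05°) = 5.352 × 2.781 = 14.88.
Overburden at base level: q = 20.4 × 2.7 = 55.08 kPa.
The water table is 0.91 m below the base (< B = 2.83 m), so the ½γBN_γ term uses γ̄ = γ' + (d_w/B)(γ − γ') = 11.89 + (0.91/2.83)(20.4 − 11.89) = 14.626 kN/m³.
Surcharge term q·N_q = 55.08 × 14.883 = 819.73 kPa; self-weight term 0.5·γ·B·N_γ = 0.5 × 14.626 × 2.83 × 11.4 = 235.94 kPa.
q_ult = 819.73 + 235.94 = 1055.7 kPa.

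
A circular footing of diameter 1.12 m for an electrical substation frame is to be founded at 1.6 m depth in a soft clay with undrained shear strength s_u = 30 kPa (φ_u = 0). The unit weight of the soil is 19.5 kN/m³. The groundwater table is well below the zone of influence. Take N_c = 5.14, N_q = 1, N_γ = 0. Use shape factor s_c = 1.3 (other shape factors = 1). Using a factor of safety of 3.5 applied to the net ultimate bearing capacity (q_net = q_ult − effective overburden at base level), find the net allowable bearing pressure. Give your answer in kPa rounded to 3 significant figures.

q_all(net) ≈ 57.3 kPa

Effective surcharge at the founding depth q = γ·D_f = 19.5 × 1.6 = 31.2 kPa.
q_ult = c·N_c·s_c + q·N_q
     = 30 × 5.14 × 1.3 + 31.2 × 1
     = 200.46 + 31.2 = 231.66 kPa.
Net ultimate: q_net = 231.66 − 31.2 = 200.46 kPa.
q_all(net) = 200.46 / 3.5 = 57.274 kPa.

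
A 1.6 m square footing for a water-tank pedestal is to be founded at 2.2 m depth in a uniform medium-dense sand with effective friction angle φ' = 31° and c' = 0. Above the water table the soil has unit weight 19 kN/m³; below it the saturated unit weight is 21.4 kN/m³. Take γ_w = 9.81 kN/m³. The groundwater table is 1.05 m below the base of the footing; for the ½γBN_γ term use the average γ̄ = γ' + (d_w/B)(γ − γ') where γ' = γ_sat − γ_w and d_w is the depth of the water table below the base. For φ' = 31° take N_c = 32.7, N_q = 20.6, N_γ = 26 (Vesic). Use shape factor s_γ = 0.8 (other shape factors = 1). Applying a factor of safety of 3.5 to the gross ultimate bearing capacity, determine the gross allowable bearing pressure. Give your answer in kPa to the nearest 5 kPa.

Effective surcharge at the founding depth q = γ·D_f = 19 × 2.2 = 41.8 kPa.
With d_w = 1.05 m < B, γ̄ = 11.59 + (1.05/1.6) × (19 − 11.59) = 16.453 kN/m³.
q_ult = q·N_q + 0.5·γ·B·N_γ·s_γ
     = 41.8 × 20.6 + 0.5 × 16.453 × 1.6 × 26 × 0.8
     = 861.08 + 273.77 = 1134.9 kPa.
q_all = q_ult / FS = 1134.9 / 3.5 = 324.24 kPa.

q_all ≈ 325 kPa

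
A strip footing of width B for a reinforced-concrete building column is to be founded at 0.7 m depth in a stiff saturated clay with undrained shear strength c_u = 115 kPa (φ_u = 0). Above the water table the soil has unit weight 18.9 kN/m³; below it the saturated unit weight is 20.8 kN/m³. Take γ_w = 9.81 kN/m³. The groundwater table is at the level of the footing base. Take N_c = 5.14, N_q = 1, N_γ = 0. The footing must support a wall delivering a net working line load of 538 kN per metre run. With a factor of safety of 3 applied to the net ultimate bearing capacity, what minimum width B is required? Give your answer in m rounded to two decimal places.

Overburden at base level: q = 18.9 × 0.7 = 13.23 kPa.
Cohesion term c·N_c = 115 × 5.14 = 591.1 kPa; surcharge term q·N_q = 13.23 × 1 = 13.23 kPa.
q_ult = 591.1 + 13.23 = 604.33 kPa.
For φ = 0 the ½γBN_γ term vanishes, so q_ult is independent of B. q_net = 604.33 − 13.23 = 591.1 kPa; q_all(net) = 591.1/3 = 197.03 kPa.
Required width B = w / q_all(net) = 538 / 197.03 = 2.731 m.

B = 2.73 m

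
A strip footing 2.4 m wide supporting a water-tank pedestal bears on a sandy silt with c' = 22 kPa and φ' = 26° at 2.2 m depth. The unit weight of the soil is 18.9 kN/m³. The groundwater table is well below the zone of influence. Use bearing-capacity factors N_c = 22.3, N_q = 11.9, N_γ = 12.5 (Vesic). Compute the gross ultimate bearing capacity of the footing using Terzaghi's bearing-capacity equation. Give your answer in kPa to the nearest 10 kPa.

Overburden at base level: q = 18.9 × 2.2 = 41.58 kPa.
Cohesion term c·N_c = 22 × 22.3 = 490.6 kPa; surcharge term q·N_q = 41.58 × 11.9 = 494.8 kPa; self-weight term 0.5·γ·B·N_γ = 0.5 × 18.9 × 2.4 × 12.5 = 283.5 kPa.
q_ult = 490.6 + 494.8 + 283.5 = 1268.9 kPa.

q_ult ≈ 1270 kPa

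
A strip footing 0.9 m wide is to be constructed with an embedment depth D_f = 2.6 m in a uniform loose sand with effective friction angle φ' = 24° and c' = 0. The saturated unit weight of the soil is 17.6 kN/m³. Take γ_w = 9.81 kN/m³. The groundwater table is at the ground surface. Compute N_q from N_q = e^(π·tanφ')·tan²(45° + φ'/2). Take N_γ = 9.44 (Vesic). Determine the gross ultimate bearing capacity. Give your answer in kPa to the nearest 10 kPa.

tan24° = 0.4452, so N_q = e^(π×0.4452)·tan²(57°) = 4.05 × 2.371 = 9.6.
With the water table at the surface the whole profile is submerged: γ' = 17.6 − 9.81 = 7.79 kN/m³, so q = γ'·D_f = 20.254 kPa; the same γ' applies in the ½γBN_γ term.
q_ult = q·N_q + 0.5·γ·B·N_γ
     = 20.254 × 9.6034 + 0.5 × 7.79 × 0.9 × 9.44
     = 194.51 + 33.092 = 227.6 kPa.

q_ult ≈ 230 kPa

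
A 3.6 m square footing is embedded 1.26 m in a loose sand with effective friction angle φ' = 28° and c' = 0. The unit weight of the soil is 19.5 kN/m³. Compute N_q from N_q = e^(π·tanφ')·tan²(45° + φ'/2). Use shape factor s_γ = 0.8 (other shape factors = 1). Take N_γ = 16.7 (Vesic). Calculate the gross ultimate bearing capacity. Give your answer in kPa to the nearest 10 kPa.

q_ult ≈ 830 kPa

tan28° = 0.5317, so N_q = e^(π×0.5317)·tan²(59°) = 5.314 × 2.77 = 14.72.
q = γ·D_f = 19.5 × 1.26 = 24.57 kPa.
q·N_q = 24.57 × 14.72 = 361.67 kPa
0.5·γ·B·N_γ·s_γ = 0.5 × 19.5 × 3.6 × 16.7 × 0.8 = 468.94 kPa
q_ult = 361.67 + 468.94 = 830.6 kPa.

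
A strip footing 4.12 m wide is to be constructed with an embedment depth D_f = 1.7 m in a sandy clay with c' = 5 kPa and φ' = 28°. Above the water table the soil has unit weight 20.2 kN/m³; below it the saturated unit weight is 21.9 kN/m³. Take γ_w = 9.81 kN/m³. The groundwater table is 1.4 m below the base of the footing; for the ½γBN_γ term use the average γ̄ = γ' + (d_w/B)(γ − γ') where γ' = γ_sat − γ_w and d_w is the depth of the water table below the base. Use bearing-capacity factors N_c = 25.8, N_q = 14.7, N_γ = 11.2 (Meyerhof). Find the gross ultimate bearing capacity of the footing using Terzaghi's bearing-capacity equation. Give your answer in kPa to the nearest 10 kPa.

Effective surcharge at the founding depth q = γ·D_f = 20.2 × 1.7 = 34.34 kPa.
With d_w = 1.4 m < B, γ̄ = 12.09 + (1.4/4.12) × (20.2 − 12.09) = 14.846 kN/m³.
q_ult = c·N_c + q·N_q + 0.5·γ·B·N_γ
     = 5 × 25.8 + 34.34 × 14.7 + 0.5 × 14.846 × 4.12 × 11.2
     = 129 + 504.8 + 342.52 = 976.32 kPa.

q_ult ≈ 980 kPa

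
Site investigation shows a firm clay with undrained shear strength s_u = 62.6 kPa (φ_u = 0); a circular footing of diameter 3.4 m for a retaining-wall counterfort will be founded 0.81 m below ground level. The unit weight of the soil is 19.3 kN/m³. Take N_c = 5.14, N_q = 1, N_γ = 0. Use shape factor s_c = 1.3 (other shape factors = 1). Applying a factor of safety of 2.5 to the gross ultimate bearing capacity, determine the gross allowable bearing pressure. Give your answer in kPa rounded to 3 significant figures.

q_all ≈ 174 kPa

Effective surcharge at the founding depth q = γ·D_f = 19.3 × 0.81 = 15.633 kPa.
q_ult = c·N_c·s_c + q·N_q
     = 62.6 × 5.14 × 1.3 + 15.633 × 1
     = 418.29 + 15.633 = 433.93 kPa.
q_all = q_ult / FS = 433.93 / 2.5 = 173.57 kPa.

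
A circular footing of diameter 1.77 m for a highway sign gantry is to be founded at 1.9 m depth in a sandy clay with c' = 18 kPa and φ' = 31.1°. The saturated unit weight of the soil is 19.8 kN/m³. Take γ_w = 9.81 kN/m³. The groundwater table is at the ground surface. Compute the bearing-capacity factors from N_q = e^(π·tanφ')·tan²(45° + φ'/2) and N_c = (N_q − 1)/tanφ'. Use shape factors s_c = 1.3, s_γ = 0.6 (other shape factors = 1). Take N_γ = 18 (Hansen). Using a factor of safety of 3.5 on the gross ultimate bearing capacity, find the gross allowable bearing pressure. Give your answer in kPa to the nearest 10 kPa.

q_all ≈ 360 kPa

N_q = e^(π·tan31.1°)·tan²(60.55°) = 20.87; N_c = (N_q − 1)/tanφ' = 32.94.
Water table at ground surface, so effective unit weight γ' = 19.8 − 9.81 = 9.99 kN/m³ is used throughout; overburden q = 9.99 × 1.9 = 18.981 kPa; the same γ' applies in the ½γBN_γ term.
Cohesion term c·N_c·s_c = 18 × 32.939 × 1.3 = 770.78 kPa; surcharge term q·N_q = 18.981 × 20.87 = 396.14 kPa; self-weight term 0.5·γ·B·N_γ·s_γ = 0.5 × 9.99 × 1.77 × 18 × 0.6 = 95.484 kPa.
q_ult = 770.78 + 396.14 + 95.484 = 1262.4 kPa.
q_all = 1262.4 / 3.5 = 360.69 kPa.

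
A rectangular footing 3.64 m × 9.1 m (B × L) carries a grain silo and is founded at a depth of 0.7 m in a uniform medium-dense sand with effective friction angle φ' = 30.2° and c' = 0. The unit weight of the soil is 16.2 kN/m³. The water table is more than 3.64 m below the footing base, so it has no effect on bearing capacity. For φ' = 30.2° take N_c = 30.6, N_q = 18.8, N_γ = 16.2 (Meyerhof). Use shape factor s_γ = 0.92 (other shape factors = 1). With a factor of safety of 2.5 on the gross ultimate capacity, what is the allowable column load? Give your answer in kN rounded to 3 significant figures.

q = γ·D_f = 16.2 × 0.7 = 11.34 kPa.
q·N_q = 11.34 × 18.8 = 213.19 kPa
0.5·γ·B·N_γ·s_γ = 0.5 × 16.2 × 3.64 × 16.2 × 0.92 = 439.43 kPa
q_ult = 213.19 + 439.43 = 652.62 kPa.
Gross allowable pressure q_all = 652.62 / 2.5 = 261.05 kPa.
Footing area = 33.124 m², so allowable column load = 261.05 × 33.124 = 8647 kN.

P_all ≈ 8650 kN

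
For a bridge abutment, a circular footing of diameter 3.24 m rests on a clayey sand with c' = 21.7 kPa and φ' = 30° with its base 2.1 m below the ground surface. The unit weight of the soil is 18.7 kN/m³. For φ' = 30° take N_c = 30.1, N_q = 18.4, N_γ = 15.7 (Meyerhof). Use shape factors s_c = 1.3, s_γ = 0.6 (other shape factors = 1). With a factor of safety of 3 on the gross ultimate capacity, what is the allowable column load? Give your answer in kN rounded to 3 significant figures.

P_all ≈ 5100 kN

q = γ·D_f = 18.7 × 2.1 = 39.27 kPa.
c·N_c·s_c = 21.7 × 30.1 × 1.3 = 849.12 kPa
q·N_q = 39.27 × 18.4 = 722.57 kPa
0.5·γ·B·N_γ·s_γ = 0.5 × 18.7 × 3.24 × 15.7 × 0.6 = 285.37 kPa
q_ult = 849.12 + 722.57 + 285.37 = 1857.1 kPa.
Gross allowable pressure q_all = 1857.1 / 3 = 619.02 kPa.
Footing area = 8.2448 m², so allowable column load = 619.02 × 8.2448 = 5103.7 kN.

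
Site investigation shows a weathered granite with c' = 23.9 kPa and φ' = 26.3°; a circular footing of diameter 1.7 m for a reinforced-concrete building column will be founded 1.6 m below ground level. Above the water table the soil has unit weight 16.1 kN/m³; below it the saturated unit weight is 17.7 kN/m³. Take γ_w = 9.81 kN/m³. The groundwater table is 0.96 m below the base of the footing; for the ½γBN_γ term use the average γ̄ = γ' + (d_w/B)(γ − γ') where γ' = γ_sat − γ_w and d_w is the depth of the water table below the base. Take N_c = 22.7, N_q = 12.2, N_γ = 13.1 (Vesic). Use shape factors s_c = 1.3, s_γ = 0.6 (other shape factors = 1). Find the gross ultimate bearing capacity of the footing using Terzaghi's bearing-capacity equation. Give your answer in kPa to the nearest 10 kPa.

q = γ·D_f = 16.1 × 1.6 = 25.76 kPa.
γ' = 7.89 kN/m³; averaging over the depth B below the base, γ̄ = γ' + (d_w/B)(γ − γ') = 12.526 kN/m³.
c·N_c·s_c = 23.9 × 22.7 × 1.3 = 705.29 kPa
q·N_q = 25.76 × 12.2 = 314.27 kPa
0.5·γ·B·N_γ·s_γ = 0.5 × 12.526 × 1.7 × 13.1 × 0.6 = 83.688 kPa
q_ult = 705.29 + 314.27 + 83.688 = 1103.2 kPa.

q_ult ≈ 1100 kPa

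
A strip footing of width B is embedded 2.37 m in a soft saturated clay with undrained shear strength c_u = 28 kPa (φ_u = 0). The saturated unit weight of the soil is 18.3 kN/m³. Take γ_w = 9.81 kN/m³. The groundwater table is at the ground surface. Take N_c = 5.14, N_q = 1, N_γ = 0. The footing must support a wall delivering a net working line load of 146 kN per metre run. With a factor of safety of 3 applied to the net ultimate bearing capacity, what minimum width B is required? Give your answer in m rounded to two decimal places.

Water table at ground surface, so effective unit weight γ' = 18.3 − 9.81 = 8.49 kN/m³ is used throughout; overburden q = 8.49 × 2.37 = 20.121 kPa.
Cohesion term c·N_c = 28 × 5.14 = 143.92 kPa; surcharge term q·N_q = 20.121 × 1 = 20.121 kPa.
q_ult = 143.92 + 20.121 = 164.04 kPa.
For φ = 0 the ½γBN_γ term vanishes, so q_ult is independent of B. q_net = 164.04 − 20.121 = 143.92 kPa; q_all(net) = 143.92/3 = 47.973 kPa.
Required width B = w / q_all(net) = 146 / 47.973 = 3.043 m.

B = 3.04 m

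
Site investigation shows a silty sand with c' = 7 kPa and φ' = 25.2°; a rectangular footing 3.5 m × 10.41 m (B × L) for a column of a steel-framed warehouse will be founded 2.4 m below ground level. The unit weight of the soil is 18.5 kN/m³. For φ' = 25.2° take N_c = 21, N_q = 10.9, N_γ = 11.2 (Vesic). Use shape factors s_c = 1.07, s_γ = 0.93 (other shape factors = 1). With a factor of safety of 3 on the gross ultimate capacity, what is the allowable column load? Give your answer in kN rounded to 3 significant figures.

P_all ≈ 11900 kN

Effective surcharge at the founding depth q = γ·D_f = 18.5 × 2.4 = 44.4 kPa.
q_ult = c·N_c·s_c + q·N_q + 0.5·γ·B·N_γ·s_γ
     = 7 × 21 × 1.07 + 44.4 × 10.9 + 0.5 × 18.5 × 3.5 × 11.2 × 0.93
     = 157.29 + 483.96 + 337.22 = 978.47 kPa.
Gross allowable pressure q_all = 978.47 / 3 = 326.16 kPa.
Footing area = 36.435 m², so allowable column load = 326.16 × 36.435 = 11883 kN.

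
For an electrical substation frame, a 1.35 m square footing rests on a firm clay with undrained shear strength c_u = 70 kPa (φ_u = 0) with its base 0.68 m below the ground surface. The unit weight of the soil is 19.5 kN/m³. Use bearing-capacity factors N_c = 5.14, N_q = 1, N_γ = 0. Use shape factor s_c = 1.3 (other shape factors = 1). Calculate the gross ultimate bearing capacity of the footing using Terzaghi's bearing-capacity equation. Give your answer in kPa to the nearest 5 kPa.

q = γ·D_f = 19.5 × 0.68 = 13.26 kPa.
c·N_c·s_c = 70 × 5.14 × 1.3 = 467.74 kPa
q·N_q = 13.26 × 1 = 13.26 kPa
q_ult = 467.74 + 13.26 = 481 kPa.

q_ult ≈ 480 kPa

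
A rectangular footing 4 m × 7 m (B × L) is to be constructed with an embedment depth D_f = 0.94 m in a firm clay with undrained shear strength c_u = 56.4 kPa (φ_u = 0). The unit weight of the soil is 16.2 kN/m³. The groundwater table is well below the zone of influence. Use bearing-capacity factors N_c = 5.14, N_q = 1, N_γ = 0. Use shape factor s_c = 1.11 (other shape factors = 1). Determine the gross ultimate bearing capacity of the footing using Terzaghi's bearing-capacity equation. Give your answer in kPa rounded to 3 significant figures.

Effective surcharge at the founding depth q = γ·D_f = 16.2 × 0.94 = 15.228 kPa.
q_ult = c·N_c·s_c + q·N_q
     = 56.4 × 5.14 × 1.11 + 15.228 × 1
     = 321.78 + 15.228 = 337.01 kPa.

q_ult ≈ 337 kPa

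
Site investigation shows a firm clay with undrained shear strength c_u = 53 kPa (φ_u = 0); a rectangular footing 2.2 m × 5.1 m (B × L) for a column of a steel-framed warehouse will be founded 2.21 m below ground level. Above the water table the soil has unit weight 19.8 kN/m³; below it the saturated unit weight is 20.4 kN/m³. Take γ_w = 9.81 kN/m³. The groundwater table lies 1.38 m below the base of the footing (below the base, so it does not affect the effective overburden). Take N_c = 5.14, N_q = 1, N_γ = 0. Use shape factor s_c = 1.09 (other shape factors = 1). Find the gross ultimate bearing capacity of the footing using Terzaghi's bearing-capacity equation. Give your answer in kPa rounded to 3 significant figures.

q_ult ≈ 341 kPa

Effective surcharge at the founding depth q = γ·D_f = 19.8 × 2.21 = 43.758 kPa.
q_ult = c·N_c·s_c + q·N_q
     = 53 × 5.14 × 1.09 + 43.758 × 1
     = 296.94 + 43.758 = 340.7 kPa.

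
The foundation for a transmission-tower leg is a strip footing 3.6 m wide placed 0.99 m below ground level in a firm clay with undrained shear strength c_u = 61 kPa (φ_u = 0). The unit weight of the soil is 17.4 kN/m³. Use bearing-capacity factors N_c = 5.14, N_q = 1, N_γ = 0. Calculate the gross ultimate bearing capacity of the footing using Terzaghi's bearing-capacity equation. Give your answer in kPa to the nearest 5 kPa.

Overburden at base level: q = 17.4 × 0.99 = 17.226 kPa.
Cohesion term c·N_c = 61 × 5.14 = 313.54 kPa; surcharge term q·N_q = 17.226 × 1 = 17.226 kPa.
q_ult = 313.54 + 17.226 = 330.77 kPa.

q_ult ≈ 330 kPa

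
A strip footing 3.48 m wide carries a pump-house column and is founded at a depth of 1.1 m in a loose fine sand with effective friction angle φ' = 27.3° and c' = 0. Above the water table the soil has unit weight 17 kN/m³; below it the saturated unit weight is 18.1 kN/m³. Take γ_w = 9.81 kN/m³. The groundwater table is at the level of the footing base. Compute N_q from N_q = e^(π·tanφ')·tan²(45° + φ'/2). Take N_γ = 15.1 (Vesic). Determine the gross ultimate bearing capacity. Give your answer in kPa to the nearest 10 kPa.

tan27.3° = 0.5161, so N_q = e^(π×0.5161)·tan²(58.65°) = 5.061 × 2.694 = 13.64.
Overburden at base level: q = 17 × 1.1 = 18.7 kPa.
Below the base the soil is submerged, so the ½γBN_γ term uses γ' = 18.1 − 9.81 = 8.29 kN/m³.
Surcharge term q·N_q = 18.7 × 13.636 = 254.99 kPa; self-weight term 0.5·γ·B·N_γ = 0.5 × 8.29 × 3.48 × 15.1 = 217.81 kPa.
q_ult = 254.99 + 217.81 = 472.8 kPa.

q_ult ≈ 470 kPa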